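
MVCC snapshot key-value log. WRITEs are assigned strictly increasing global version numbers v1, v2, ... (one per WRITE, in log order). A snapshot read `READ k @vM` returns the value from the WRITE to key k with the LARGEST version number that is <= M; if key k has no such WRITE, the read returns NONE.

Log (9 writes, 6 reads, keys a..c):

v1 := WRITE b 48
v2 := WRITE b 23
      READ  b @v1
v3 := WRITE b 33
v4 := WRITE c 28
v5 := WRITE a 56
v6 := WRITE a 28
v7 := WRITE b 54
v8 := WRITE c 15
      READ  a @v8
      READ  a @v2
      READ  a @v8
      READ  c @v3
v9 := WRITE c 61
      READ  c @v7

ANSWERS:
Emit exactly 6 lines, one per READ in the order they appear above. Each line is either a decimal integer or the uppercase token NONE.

v1: WRITE b=48  (b history now [(1, 48)])
v2: WRITE b=23  (b history now [(1, 48), (2, 23)])
READ b @v1: history=[(1, 48), (2, 23)] -> pick v1 -> 48
v3: WRITE b=33  (b history now [(1, 48), (2, 23), (3, 33)])
v4: WRITE c=28  (c history now [(4, 28)])
v5: WRITE a=56  (a history now [(5, 56)])
v6: WRITE a=28  (a history now [(5, 56), (6, 28)])
v7: WRITE b=54  (b history now [(1, 48), (2, 23), (3, 33), (7, 54)])
v8: WRITE c=15  (c history now [(4, 28), (8, 15)])
READ a @v8: history=[(5, 56), (6, 28)] -> pick v6 -> 28
READ a @v2: history=[(5, 56), (6, 28)] -> no version <= 2 -> NONE
READ a @v8: history=[(5, 56), (6, 28)] -> pick v6 -> 28
READ c @v3: history=[(4, 28), (8, 15)] -> no version <= 3 -> NONE
v9: WRITE c=61  (c history now [(4, 28), (8, 15), (9, 61)])
READ c @v7: history=[(4, 28), (8, 15), (9, 61)] -> pick v4 -> 28

Answer: 48
28
NONE
28
NONE
28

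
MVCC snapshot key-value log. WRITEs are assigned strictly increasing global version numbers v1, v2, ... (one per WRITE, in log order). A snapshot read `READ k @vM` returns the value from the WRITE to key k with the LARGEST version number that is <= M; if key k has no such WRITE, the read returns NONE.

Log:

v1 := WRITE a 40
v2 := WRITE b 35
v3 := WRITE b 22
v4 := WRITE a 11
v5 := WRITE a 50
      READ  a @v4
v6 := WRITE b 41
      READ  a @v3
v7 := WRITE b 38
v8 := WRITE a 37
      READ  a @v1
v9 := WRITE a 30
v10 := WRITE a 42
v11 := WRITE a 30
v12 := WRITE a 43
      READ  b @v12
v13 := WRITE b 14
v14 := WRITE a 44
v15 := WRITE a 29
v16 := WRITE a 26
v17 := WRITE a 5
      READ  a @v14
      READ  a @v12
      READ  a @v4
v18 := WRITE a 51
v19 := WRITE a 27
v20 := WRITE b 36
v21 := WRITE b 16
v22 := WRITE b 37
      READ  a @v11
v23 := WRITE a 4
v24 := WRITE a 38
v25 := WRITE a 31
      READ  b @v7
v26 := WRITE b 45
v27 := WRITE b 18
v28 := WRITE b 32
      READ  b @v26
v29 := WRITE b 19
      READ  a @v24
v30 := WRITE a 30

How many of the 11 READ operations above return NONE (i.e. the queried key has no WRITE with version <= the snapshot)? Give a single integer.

Answer: 0

Derivation:
v1: WRITE a=40  (a history now [(1, 40)])
v2: WRITE b=35  (b history now [(2, 35)])
v3: WRITE b=22  (b history now [(2, 35), (3, 22)])
v4: WRITE a=11  (a history now [(1, 40), (4, 11)])
v5: WRITE a=50  (a history now [(1, 40), (4, 11), (5, 50)])
READ a @v4: history=[(1, 40), (4, 11), (5, 50)] -> pick v4 -> 11
v6: WRITE b=41  (b history now [(2, 35), (3, 22), (6, 41)])
READ a @v3: history=[(1, 40), (4, 11), (5, 50)] -> pick v1 -> 40
v7: WRITE b=38  (b history now [(2, 35), (3, 22), (6, 41), (7, 38)])
v8: WRITE a=37  (a history now [(1, 40), (4, 11), (5, 50), (8, 37)])
READ a @v1: history=[(1, 40), (4, 11), (5, 50), (8, 37)] -> pick v1 -> 40
v9: WRITE a=30  (a history now [(1, 40), (4, 11), (5, 50), (8, 37), (9, 30)])
v10: WRITE a=42  (a history now [(1, 40), (4, 11), (5, 50), (8, 37), (9, 30), (10, 42)])
v11: WRITE a=30  (a history now [(1, 40), (4, 11), (5, 50), (8, 37), (9, 30), (10, 42), (11, 30)])
v12: WRITE a=43  (a history now [(1, 40), (4, 11), (5, 50), (8, 37), (9, 30), (10, 42), (11, 30), (12, 43)])
READ b @v12: history=[(2, 35), (3, 22), (6, 41), (7, 38)] -> pick v7 -> 38
v13: WRITE b=14  (b history now [(2, 35), (3, 22), (6, 41), (7, 38), (13, 14)])
v14: WRITE a=44  (a history now [(1, 40), (4, 11), (5, 50), (8, 37), (9, 30), (10, 42), (11, 30), (12, 43), (14, 44)])
v15: WRITE a=29  (a history now [(1, 40), (4, 11), (5, 50), (8, 37), (9, 30), (10, 42), (11, 30), (12, 43), (14, 44), (15, 29)])
v16: WRITE a=26  (a history now [(1, 40), (4, 11), (5, 50), (8, 37), (9, 30), (10, 42), (11, 30), (12, 43), (14, 44), (15, 29), (16, 26)])
v17: WRITE a=5  (a history now [(1, 40), (4, 11), (5, 50), (8, 37), (9, 30), (10, 42), (11, 30), (12, 43), (14, 44), (15, 29), (16, 26), (17, 5)])
READ a @v14: history=[(1, 40), (4, 11), (5, 50), (8, 37), (9, 30), (10, 42), (11, 30), (12, 43), (14, 44), (15, 29), (16, 26), (17, 5)] -> pick v14 -> 44
READ a @v12: history=[(1, 40), (4, 11), (5, 50), (8, 37), (9, 30), (10, 42), (11, 30), (12, 43), (14, 44), (15, 29), (16, 26), (17, 5)] -> pick v12 -> 43
READ a @v4: history=[(1, 40), (4, 11), (5, 50), (8, 37), (9, 30), (10, 42), (11, 30), (12, 43), (14, 44), (15, 29), (16, 26), (17, 5)] -> pick v4 -> 11
v18: WRITE a=51  (a history now [(1, 40), (4, 11), (5, 50), (8, 37), (9, 30), (10, 42), (11, 30), (12, 43), (14, 44), (15, 29), (16, 26), (17, 5), (18, 51)])
v19: WRITE a=27  (a history now [(1, 40), (4, 11), (5, 50), (8, 37), (9, 30), (10, 42), (11, 30), (12, 43), (14, 44), (15, 29), (16, 26), (17, 5), (18, 51), (19, 27)])
v20: WRITE b=36  (b history now [(2, 35), (3, 22), (6, 41), (7, 38), (13, 14), (20, 36)])
v21: WRITE b=16  (b history now [(2, 35), (3, 22), (6, 41), (7, 38), (13, 14), (20, 36), (21, 16)])
v22: WRITE b=37  (b history now [(2, 35), (3, 22), (6, 41), (7, 38), (13, 14), (20, 36), (21, 16), (22, 37)])
READ a @v11: history=[(1, 40), (4, 11), (5, 50), (8, 37), (9, 30), (10, 42), (11, 30), (12, 43), (14, 44), (15, 29), (16, 26), (17, 5), (18, 51), (19, 27)] -> pick v11 -> 30
v23: WRITE a=4  (a history now [(1, 40), (4, 11), (5, 50), (8, 37), (9, 30), (10, 42), (11, 30), (12, 43), (14, 44), (15, 29), (16, 26), (17, 5), (18, 51), (19, 27), (23, 4)])
v24: WRITE a=38  (a history now [(1, 40), (4, 11), (5, 50), (8, 37), (9, 30), (10, 42), (11, 30), (12, 43), (14, 44), (15, 29), (16, 26), (17, 5), (18, 51), (19, 27), (23, 4), (24, 38)])
v25: WRITE a=31  (a history now [(1, 40), (4, 11), (5, 50), (8, 37), (9, 30), (10, 42), (11, 30), (12, 43), (14, 44), (15, 29), (16, 26), (17, 5), (18, 51), (19, 27), (23, 4), (24, 38), (25, 31)])
READ b @v7: history=[(2, 35), (3, 22), (6, 41), (7, 38), (13, 14), (20, 36), (21, 16), (22, 37)] -> pick v7 -> 38
v26: WRITE b=45  (b history now [(2, 35), (3, 22), (6, 41), (7, 38), (13, 14), (20, 36), (21, 16), (22, 37), (26, 45)])
v27: WRITE b=18  (b history now [(2, 35), (3, 22), (6, 41), (7, 38), (13, 14), (20, 36), (21, 16), (22, 37), (26, 45), (27, 18)])
v28: WRITE b=32  (b history now [(2, 35), (3, 22), (6, 41), (7, 38), (13, 14), (20, 36), (21, 16), (22, 37), (26, 45), (27, 18), (28, 32)])
READ b @v26: history=[(2, 35), (3, 22), (6, 41), (7, 38), (13, 14), (20, 36), (21, 16), (22, 37), (26, 45), (27, 18), (28, 32)] -> pick v26 -> 45
v29: WRITE b=19  (b history now [(2, 35), (3, 22), (6, 41), (7, 38), (13, 14), (20, 36), (21, 16), (22, 37), (26, 45), (27, 18), (28, 32), (29, 19)])
READ a @v24: history=[(1, 40), (4, 11), (5, 50), (8, 37), (9, 30), (10, 42), (11, 30), (12, 43), (14, 44), (15, 29), (16, 26), (17, 5), (18, 51), (19, 27), (23, 4), (24, 38), (25, 31)] -> pick v24 -> 38
v30: WRITE a=30  (a history now [(1, 40), (4, 11), (5, 50), (8, 37), (9, 30), (10, 42), (11, 30), (12, 43), (14, 44), (15, 29), (16, 26), (17, 5), (18, 51), (19, 27), (23, 4), (24, 38), (25, 31), (30, 30)])
Read results in order: ['11', '40', '40', '38', '44', '43', '11', '30', '38', '45', '38']
NONE count = 0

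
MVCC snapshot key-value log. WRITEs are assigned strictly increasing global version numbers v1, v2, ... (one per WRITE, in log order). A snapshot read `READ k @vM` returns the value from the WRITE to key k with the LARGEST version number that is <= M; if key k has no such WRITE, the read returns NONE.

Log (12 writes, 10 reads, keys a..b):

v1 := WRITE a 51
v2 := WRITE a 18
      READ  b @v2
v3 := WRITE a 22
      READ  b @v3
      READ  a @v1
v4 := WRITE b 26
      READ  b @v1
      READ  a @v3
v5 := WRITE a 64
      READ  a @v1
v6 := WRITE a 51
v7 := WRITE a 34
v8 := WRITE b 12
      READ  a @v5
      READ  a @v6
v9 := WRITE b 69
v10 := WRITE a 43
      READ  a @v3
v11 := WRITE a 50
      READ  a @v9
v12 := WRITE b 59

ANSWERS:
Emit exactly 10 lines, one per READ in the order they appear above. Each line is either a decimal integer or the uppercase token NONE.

v1: WRITE a=51  (a history now [(1, 51)])
v2: WRITE a=18  (a history now [(1, 51), (2, 18)])
READ b @v2: history=[] -> no version <= 2 -> NONE
v3: WRITE a=22  (a history now [(1, 51), (2, 18), (3, 22)])
READ b @v3: history=[] -> no version <= 3 -> NONE
READ a @v1: history=[(1, 51), (2, 18), (3, 22)] -> pick v1 -> 51
v4: WRITE b=26  (b history now [(4, 26)])
READ b @v1: history=[(4, 26)] -> no version <= 1 -> NONE
READ a @v3: history=[(1, 51), (2, 18), (3, 22)] -> pick v3 -> 22
v5: WRITE a=64  (a history now [(1, 51), (2, 18), (3, 22), (5, 64)])
READ a @v1: history=[(1, 51), (2, 18), (3, 22), (5, 64)] -> pick v1 -> 51
v6: WRITE a=51  (a history now [(1, 51), (2, 18), (3, 22), (5, 64), (6, 51)])
v7: WRITE a=34  (a history now [(1, 51), (2, 18), (3, 22), (5, 64), (6, 51), (7, 34)])
v8: WRITE b=12  (b history now [(4, 26), (8, 12)])
READ a @v5: history=[(1, 51), (2, 18), (3, 22), (5, 64), (6, 51), (7, 34)] -> pick v5 -> 64
READ a @v6: history=[(1, 51), (2, 18), (3, 22), (5, 64), (6, 51), (7, 34)] -> pick v6 -> 51
v9: WRITE b=69  (b history now [(4, 26), (8, 12), (9, 69)])
v10: WRITE a=43  (a history now [(1, 51), (2, 18), (3, 22), (5, 64), (6, 51), (7, 34), (10, 43)])
READ a @v3: history=[(1, 51), (2, 18), (3, 22), (5, 64), (6, 51), (7, 34), (10, 43)] -> pick v3 -> 22
v11: WRITE a=50  (a history now [(1, 51), (2, 18), (3, 22), (5, 64), (6, 51), (7, 34), (10, 43), (11, 50)])
READ a @v9: history=[(1, 51), (2, 18), (3, 22), (5, 64), (6, 51), (7, 34), (10, 43), (11, 50)] -> pick v7 -> 34
v12: WRITE b=59  (b history now [(4, 26), (8, 12), (9, 69), (12, 59)])

Answer: NONE
NONE
51
NONE
22
51
64
51
22
34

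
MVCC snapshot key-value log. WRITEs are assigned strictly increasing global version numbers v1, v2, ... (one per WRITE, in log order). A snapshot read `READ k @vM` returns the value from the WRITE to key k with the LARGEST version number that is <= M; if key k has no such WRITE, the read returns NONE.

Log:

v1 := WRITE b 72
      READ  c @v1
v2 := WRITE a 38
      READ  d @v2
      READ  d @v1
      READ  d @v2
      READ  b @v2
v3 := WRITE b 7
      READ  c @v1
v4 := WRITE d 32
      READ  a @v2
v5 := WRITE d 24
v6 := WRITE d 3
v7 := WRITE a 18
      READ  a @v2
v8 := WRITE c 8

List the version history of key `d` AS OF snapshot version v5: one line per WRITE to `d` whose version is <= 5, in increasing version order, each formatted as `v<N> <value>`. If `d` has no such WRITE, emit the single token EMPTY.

Scan writes for key=d with version <= 5:
  v1 WRITE b 72 -> skip
  v2 WRITE a 38 -> skip
  v3 WRITE b 7 -> skip
  v4 WRITE d 32 -> keep
  v5 WRITE d 24 -> keep
  v6 WRITE d 3 -> drop (> snap)
  v7 WRITE a 18 -> skip
  v8 WRITE c 8 -> skip
Collected: [(4, 32), (5, 24)]

Answer: v4 32
v5 24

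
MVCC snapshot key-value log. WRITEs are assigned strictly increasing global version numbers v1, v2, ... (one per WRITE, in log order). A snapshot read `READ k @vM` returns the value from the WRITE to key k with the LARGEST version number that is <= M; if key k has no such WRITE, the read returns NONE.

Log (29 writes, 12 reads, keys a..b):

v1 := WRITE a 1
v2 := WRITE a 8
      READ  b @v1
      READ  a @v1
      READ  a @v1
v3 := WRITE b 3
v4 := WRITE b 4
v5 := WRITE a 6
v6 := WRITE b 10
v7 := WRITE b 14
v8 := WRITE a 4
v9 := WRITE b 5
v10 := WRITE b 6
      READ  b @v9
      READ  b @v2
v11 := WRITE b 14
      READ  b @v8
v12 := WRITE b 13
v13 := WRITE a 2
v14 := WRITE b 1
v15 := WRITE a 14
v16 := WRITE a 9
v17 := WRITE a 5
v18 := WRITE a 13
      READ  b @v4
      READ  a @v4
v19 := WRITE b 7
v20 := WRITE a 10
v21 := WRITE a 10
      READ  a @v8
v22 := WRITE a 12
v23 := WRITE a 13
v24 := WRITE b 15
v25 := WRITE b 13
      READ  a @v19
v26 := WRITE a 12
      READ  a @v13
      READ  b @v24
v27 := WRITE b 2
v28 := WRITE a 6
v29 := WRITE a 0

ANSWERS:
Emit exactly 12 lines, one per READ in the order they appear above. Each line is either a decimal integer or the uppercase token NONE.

Answer: NONE
1
1
5
NONE
14
4
8
4
13
2
15

Derivation:
v1: WRITE a=1  (a history now [(1, 1)])
v2: WRITE a=8  (a history now [(1, 1), (2, 8)])
READ b @v1: history=[] -> no version <= 1 -> NONE
READ a @v1: history=[(1, 1), (2, 8)] -> pick v1 -> 1
READ a @v1: history=[(1, 1), (2, 8)] -> pick v1 -> 1
v3: WRITE b=3  (b history now [(3, 3)])
v4: WRITE b=4  (b history now [(3, 3), (4, 4)])
v5: WRITE a=6  (a history now [(1, 1), (2, 8), (5, 6)])
v6: WRITE b=10  (b history now [(3, 3), (4, 4), (6, 10)])
v7: WRITE b=14  (b history now [(3, 3), (4, 4), (6, 10), (7, 14)])
v8: WRITE a=4  (a history now [(1, 1), (2, 8), (5, 6), (8, 4)])
v9: WRITE b=5  (b history now [(3, 3), (4, 4), (6, 10), (7, 14), (9, 5)])
v10: WRITE b=6  (b history now [(3, 3), (4, 4), (6, 10), (7, 14), (9, 5), (10, 6)])
READ b @v9: history=[(3, 3), (4, 4), (6, 10), (7, 14), (9, 5), (10, 6)] -> pick v9 -> 5
READ b @v2: history=[(3, 3), (4, 4), (6, 10), (7, 14), (9, 5), (10, 6)] -> no version <= 2 -> NONE
v11: WRITE b=14  (b history now [(3, 3), (4, 4), (6, 10), (7, 14), (9, 5), (10, 6), (11, 14)])
READ b @v8: history=[(3, 3), (4, 4), (6, 10), (7, 14), (9, 5), (10, 6), (11, 14)] -> pick v7 -> 14
v12: WRITE b=13  (b history now [(3, 3), (4, 4), (6, 10), (7, 14), (9, 5), (10, 6), (11, 14), (12, 13)])
v13: WRITE a=2  (a history now [(1, 1), (2, 8), (5, 6), (8, 4), (13, 2)])
v14: WRITE b=1  (b history now [(3, 3), (4, 4), (6, 10), (7, 14), (9, 5), (10, 6), (11, 14), (12, 13), (14, 1)])
v15: WRITE a=14  (a history now [(1, 1), (2, 8), (5, 6), (8, 4), (13, 2), (15, 14)])
v16: WRITE a=9  (a history now [(1, 1), (2, 8), (5, 6), (8, 4), (13, 2), (15, 14), (16, 9)])
v17: WRITE a=5  (a history now [(1, 1), (2, 8), (5, 6), (8, 4), (13, 2), (15, 14), (16, 9), (17, 5)])
v18: WRITE a=13  (a history now [(1, 1), (2, 8), (5, 6), (8, 4), (13, 2), (15, 14), (16, 9), (17, 5), (18, 13)])
READ b @v4: history=[(3, 3), (4, 4), (6, 10), (7, 14), (9, 5), (10, 6), (11, 14), (12, 13), (14, 1)] -> pick v4 -> 4
READ a @v4: history=[(1, 1), (2, 8), (5, 6), (8, 4), (13, 2), (15, 14), (16, 9), (17, 5), (18, 13)] -> pick v2 -> 8
v19: WRITE b=7  (b history now [(3, 3), (4, 4), (6, 10), (7, 14), (9, 5), (10, 6), (11, 14), (12, 13), (14, 1), (19, 7)])
v20: WRITE a=10  (a history now [(1, 1), (2, 8), (5, 6), (8, 4), (13, 2), (15, 14), (16, 9), (17, 5), (18, 13), (20, 10)])
v21: WRITE a=10  (a history now [(1, 1), (2, 8), (5, 6), (8, 4), (13, 2), (15, 14), (16, 9), (17, 5), (18, 13), (20, 10), (21, 10)])
READ a @v8: history=[(1, 1), (2, 8), (5, 6), (8, 4), (13, 2), (15, 14), (16, 9), (17, 5), (18, 13), (20, 10), (21, 10)] -> pick v8 -> 4
v22: WRITE a=12  (a history now [(1, 1), (2, 8), (5, 6), (8, 4), (13, 2), (15, 14), (16, 9), (17, 5), (18, 13), (20, 10), (21, 10), (22, 12)])
v23: WRITE a=13  (a history now [(1, 1), (2, 8), (5, 6), (8, 4), (13, 2), (15, 14), (16, 9), (17, 5), (18, 13), (20, 10), (21, 10), (22, 12), (23, 13)])
v24: WRITE b=15  (b history now [(3, 3), (4, 4), (6, 10), (7, 14), (9, 5), (10, 6), (11, 14), (12, 13), (14, 1), (19, 7), (24, 15)])
v25: WRITE b=13  (b history now [(3, 3), (4, 4), (6, 10), (7, 14), (9, 5), (10, 6), (11, 14), (12, 13), (14, 1), (19, 7), (24, 15), (25, 13)])
READ a @v19: history=[(1, 1), (2, 8), (5, 6), (8, 4), (13, 2), (15, 14), (16, 9), (17, 5), (18, 13), (20, 10), (21, 10), (22, 12), (23, 13)] -> pick v18 -> 13
v26: WRITE a=12  (a history now [(1, 1), (2, 8), (5, 6), (8, 4), (13, 2), (15, 14), (16, 9), (17, 5), (18, 13), (20, 10), (21, 10), (22, 12), (23, 13), (26, 12)])
READ a @v13: history=[(1, 1), (2, 8), (5, 6), (8, 4), (13, 2), (15, 14), (16, 9), (17, 5), (18, 13), (20, 10), (21, 10), (22, 12), (23, 13), (26, 12)] -> pick v13 -> 2
READ b @v24: history=[(3, 3), (4, 4), (6, 10), (7, 14), (9, 5), (10, 6), (11, 14), (12, 13), (14, 1), (19, 7), (24, 15), (25, 13)] -> pick v24 -> 15
v27: WRITE b=2  (b history now [(3, 3), (4, 4), (6, 10), (7, 14), (9, 5), (10, 6), (11, 14), (12, 13), (14, 1), (19, 7), (24, 15), (25, 13), (27, 2)])
v28: WRITE a=6  (a history now [(1, 1), (2, 8), (5, 6), (8, 4), (13, 2), (15, 14), (16, 9), (17, 5), (18, 13), (20, 10), (21, 10), (22, 12), (23, 13), (26, 12), (28, 6)])
v29: WRITE a=0  (a history now [(1, 1), (2, 8), (5, 6), (8, 4), (13, 2), (15, 14), (16, 9), (17, 5), (18, 13), (20, 10), (21, 10), (22, 12), (23, 13), (26, 12), (28, 6), (29, 0)])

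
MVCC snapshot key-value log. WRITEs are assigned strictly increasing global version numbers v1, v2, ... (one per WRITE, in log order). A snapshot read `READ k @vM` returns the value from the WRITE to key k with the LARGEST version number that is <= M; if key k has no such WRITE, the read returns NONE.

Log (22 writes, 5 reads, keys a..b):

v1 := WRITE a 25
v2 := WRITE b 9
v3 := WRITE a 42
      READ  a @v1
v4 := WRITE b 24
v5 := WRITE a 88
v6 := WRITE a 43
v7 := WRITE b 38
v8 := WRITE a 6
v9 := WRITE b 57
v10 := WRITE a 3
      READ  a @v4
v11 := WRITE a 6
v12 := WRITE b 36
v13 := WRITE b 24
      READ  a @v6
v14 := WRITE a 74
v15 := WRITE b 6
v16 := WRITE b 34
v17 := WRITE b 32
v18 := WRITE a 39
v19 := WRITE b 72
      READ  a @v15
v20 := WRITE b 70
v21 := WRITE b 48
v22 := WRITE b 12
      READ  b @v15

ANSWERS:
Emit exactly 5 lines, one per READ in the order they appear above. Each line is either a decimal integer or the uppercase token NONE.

Answer: 25
42
43
74
6

Derivation:
v1: WRITE a=25  (a history now [(1, 25)])
v2: WRITE b=9  (b history now [(2, 9)])
v3: WRITE a=42  (a history now [(1, 25), (3, 42)])
READ a @v1: history=[(1, 25), (3, 42)] -> pick v1 -> 25
v4: WRITE b=24  (b history now [(2, 9), (4, 24)])
v5: WRITE a=88  (a history now [(1, 25), (3, 42), (5, 88)])
v6: WRITE a=43  (a history now [(1, 25), (3, 42), (5, 88), (6, 43)])
v7: WRITE b=38  (b history now [(2, 9), (4, 24), (7, 38)])
v8: WRITE a=6  (a history now [(1, 25), (3, 42), (5, 88), (6, 43), (8, 6)])
v9: WRITE b=57  (b history now [(2, 9), (4, 24), (7, 38), (9, 57)])
v10: WRITE a=3  (a history now [(1, 25), (3, 42), (5, 88), (6, 43), (8, 6), (10, 3)])
READ a @v4: history=[(1, 25), (3, 42), (5, 88), (6, 43), (8, 6), (10, 3)] -> pick v3 -> 42
v11: WRITE a=6  (a history now [(1, 25), (3, 42), (5, 88), (6, 43), (8, 6), (10, 3), (11, 6)])
v12: WRITE b=36  (b history now [(2, 9), (4, 24), (7, 38), (9, 57), (12, 36)])
v13: WRITE b=24  (b history now [(2, 9), (4, 24), (7, 38), (9, 57), (12, 36), (13, 24)])
READ a @v6: history=[(1, 25), (3, 42), (5, 88), (6, 43), (8, 6), (10, 3), (11, 6)] -> pick v6 -> 43
v14: WRITE a=74  (a history now [(1, 25), (3, 42), (5, 88), (6, 43), (8, 6), (10, 3), (11, 6), (14, 74)])
v15: WRITE b=6  (b history now [(2, 9), (4, 24), (7, 38), (9, 57), (12, 36), (13, 24), (15, 6)])
v16: WRITE b=34  (b history now [(2, 9), (4, 24), (7, 38), (9, 57), (12, 36), (13, 24), (15, 6), (16, 34)])
v17: WRITE b=32  (b history now [(2, 9), (4, 24), (7, 38), (9, 57), (12, 36), (13, 24), (15, 6), (16, 34), (17, 32)])
v18: WRITE a=39  (a history now [(1, 25), (3, 42), (5, 88), (6, 43), (8, 6), (10, 3), (11, 6), (14, 74), (18, 39)])
v19: WRITE b=72  (b history now [(2, 9), (4, 24), (7, 38), (9, 57), (12, 36), (13, 24), (15, 6), (16, 34), (17, 32), (19, 72)])
READ a @v15: history=[(1, 25), (3, 42), (5, 88), (6, 43), (8, 6), (10, 3), (11, 6), (14, 74), (18, 39)] -> pick v14 -> 74
v20: WRITE b=70  (b history now [(2, 9), (4, 24), (7, 38), (9, 57), (12, 36), (13, 24), (15, 6), (16, 34), (17, 32), (19, 72), (20, 70)])
v21: WRITE b=48  (b history now [(2, 9), (4, 24), (7, 38), (9, 57), (12, 36), (13, 24), (15, 6), (16, 34), (17, 32), (19, 72), (20, 70), (21, 48)])
v22: WRITE b=12  (b history now [(2, 9), (4, 24), (7, 38), (9, 57), (12, 36), (13, 24), (15, 6), (16, 34), (17, 32), (19, 72), (20, 70), (21, 48), (22, 12)])
READ b @v15: history=[(2, 9), (4, 24), (7, 38), (9, 57), (12, 36), (13, 24), (15, 6), (16, 34), (17, 32), (19, 72), (20, 70), (21, 48), (22, 12)] -> pick v15 -> 6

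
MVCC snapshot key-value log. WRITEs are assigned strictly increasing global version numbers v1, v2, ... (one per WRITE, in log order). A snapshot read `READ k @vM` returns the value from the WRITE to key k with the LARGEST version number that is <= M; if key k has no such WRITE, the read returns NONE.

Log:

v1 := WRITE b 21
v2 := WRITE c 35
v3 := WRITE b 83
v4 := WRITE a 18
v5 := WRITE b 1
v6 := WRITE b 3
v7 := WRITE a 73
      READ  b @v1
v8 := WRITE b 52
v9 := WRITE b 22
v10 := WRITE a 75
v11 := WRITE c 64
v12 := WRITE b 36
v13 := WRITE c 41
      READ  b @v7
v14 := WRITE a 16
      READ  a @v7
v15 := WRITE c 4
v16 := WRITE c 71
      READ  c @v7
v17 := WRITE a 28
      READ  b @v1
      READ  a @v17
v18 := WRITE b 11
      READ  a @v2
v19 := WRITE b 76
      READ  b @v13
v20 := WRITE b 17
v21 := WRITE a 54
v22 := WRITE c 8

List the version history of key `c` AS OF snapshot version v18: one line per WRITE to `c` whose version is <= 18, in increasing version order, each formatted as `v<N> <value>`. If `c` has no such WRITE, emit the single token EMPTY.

Answer: v2 35
v11 64
v13 41
v15 4
v16 71

Derivation:
Scan writes for key=c with version <= 18:
  v1 WRITE b 21 -> skip
  v2 WRITE c 35 -> keep
  v3 WRITE b 83 -> skip
  v4 WRITE a 18 -> skip
  v5 WRITE b 1 -> skip
  v6 WRITE b 3 -> skip
  v7 WRITE a 73 -> skip
  v8 WRITE b 52 -> skip
  v9 WRITE b 22 -> skip
  v10 WRITE a 75 -> skip
  v11 WRITE c 64 -> keep
  v12 WRITE b 36 -> skip
  v13 WRITE c 41 -> keep
  v14 WRITE a 16 -> skip
  v15 WRITE c 4 -> keep
  v16 WRITE c 71 -> keep
  v17 WRITE a 28 -> skip
  v18 WRITE b 11 -> skip
  v19 WRITE b 76 -> skip
  v20 WRITE b 17 -> skip
  v21 WRITE a 54 -> skip
  v22 WRITE c 8 -> drop (> snap)
Collected: [(2, 35), (11, 64), (13, 41), (15, 4), (16, 71)]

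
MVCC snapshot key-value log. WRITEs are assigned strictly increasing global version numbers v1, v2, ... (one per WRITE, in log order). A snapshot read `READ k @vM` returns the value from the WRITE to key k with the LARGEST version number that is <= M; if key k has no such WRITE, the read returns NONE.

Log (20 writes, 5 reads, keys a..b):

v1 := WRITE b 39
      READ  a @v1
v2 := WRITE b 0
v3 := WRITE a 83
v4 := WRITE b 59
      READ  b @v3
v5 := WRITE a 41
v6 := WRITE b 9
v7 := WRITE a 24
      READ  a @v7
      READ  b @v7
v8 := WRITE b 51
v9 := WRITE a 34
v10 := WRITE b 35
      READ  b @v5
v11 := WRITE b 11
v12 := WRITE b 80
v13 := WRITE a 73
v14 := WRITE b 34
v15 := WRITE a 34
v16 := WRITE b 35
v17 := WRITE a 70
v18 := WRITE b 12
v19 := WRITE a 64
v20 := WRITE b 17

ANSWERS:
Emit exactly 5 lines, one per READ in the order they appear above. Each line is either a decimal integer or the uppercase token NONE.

Answer: NONE
0
24
9
59

Derivation:
v1: WRITE b=39  (b history now [(1, 39)])
READ a @v1: history=[] -> no version <= 1 -> NONE
v2: WRITE b=0  (b history now [(1, 39), (2, 0)])
v3: WRITE a=83  (a history now [(3, 83)])
v4: WRITE b=59  (b history now [(1, 39), (2, 0), (4, 59)])
READ b @v3: history=[(1, 39), (2, 0), (4, 59)] -> pick v2 -> 0
v5: WRITE a=41  (a history now [(3, 83), (5, 41)])
v6: WRITE b=9  (b history now [(1, 39), (2, 0), (4, 59), (6, 9)])
v7: WRITE a=24  (a history now [(3, 83), (5, 41), (7, 24)])
READ a @v7: history=[(3, 83), (5, 41), (7, 24)] -> pick v7 -> 24
READ b @v7: history=[(1, 39), (2, 0), (4, 59), (6, 9)] -> pick v6 -> 9
v8: WRITE b=51  (b history now [(1, 39), (2, 0), (4, 59), (6, 9), (8, 51)])
v9: WRITE a=34  (a history now [(3, 83), (5, 41), (7, 24), (9, 34)])
v10: WRITE b=35  (b history now [(1, 39), (2, 0), (4, 59), (6, 9), (8, 51), (10, 35)])
READ b @v5: history=[(1, 39), (2, 0), (4, 59), (6, 9), (8, 51), (10, 35)] -> pick v4 -> 59
v11: WRITE b=11  (b history now [(1, 39), (2, 0), (4, 59), (6, 9), (8, 51), (10, 35), (11, 11)])
v12: WRITE b=80  (b history now [(1, 39), (2, 0), (4, 59), (6, 9), (8, 51), (10, 35), (11, 11), (12, 80)])
v13: WRITE a=73  (a history now [(3, 83), (5, 41), (7, 24), (9, 34), (13, 73)])
v14: WRITE b=34  (b history now [(1, 39), (2, 0), (4, 59), (6, 9), (8, 51), (10, 35), (11, 11), (12, 80), (14, 34)])
v15: WRITE a=34  (a history now [(3, 83), (5, 41), (7, 24), (9, 34), (13, 73), (15, 34)])
v16: WRITE b=35  (b history now [(1, 39), (2, 0), (4, 59), (6, 9), (8, 51), (10, 35), (11, 11), (12, 80), (14, 34), (16, 35)])
v17: WRITE a=70  (a history now [(3, 83), (5, 41), (7, 24), (9, 34), (13, 73), (15, 34), (17, 70)])
v18: WRITE b=12  (b history now [(1, 39), (2, 0), (4, 59), (6, 9), (8, 51), (10, 35), (11, 11), (12, 80), (14, 34), (16, 35), (18, 12)])
v19: WRITE a=64  (a history now [(3, 83), (5, 41), (7, 24), (9, 34), (13, 73), (15, 34), (17, 70), (19, 64)])
v20: WRITE b=17  (b history now [(1, 39), (2, 0), (4, 59), (6, 9), (8, 51), (10, 35), (11, 11), (12, 80), (14, 34), (16, 35), (18, 12), (20, 17)])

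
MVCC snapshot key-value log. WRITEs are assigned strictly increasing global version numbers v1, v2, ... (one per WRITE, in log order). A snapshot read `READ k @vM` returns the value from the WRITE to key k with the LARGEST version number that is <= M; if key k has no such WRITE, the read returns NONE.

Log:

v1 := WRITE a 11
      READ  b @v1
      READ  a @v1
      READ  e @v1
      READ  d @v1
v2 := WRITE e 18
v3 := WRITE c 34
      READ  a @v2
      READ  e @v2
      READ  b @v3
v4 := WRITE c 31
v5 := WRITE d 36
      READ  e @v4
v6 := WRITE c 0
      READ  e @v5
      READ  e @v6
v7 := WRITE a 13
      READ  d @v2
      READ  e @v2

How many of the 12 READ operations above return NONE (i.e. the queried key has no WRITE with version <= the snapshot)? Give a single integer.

Answer: 5

Derivation:
v1: WRITE a=11  (a history now [(1, 11)])
READ b @v1: history=[] -> no version <= 1 -> NONE
READ a @v1: history=[(1, 11)] -> pick v1 -> 11
READ e @v1: history=[] -> no version <= 1 -> NONE
READ d @v1: history=[] -> no version <= 1 -> NONE
v2: WRITE e=18  (e history now [(2, 18)])
v3: WRITE c=34  (c history now [(3, 34)])
READ a @v2: history=[(1, 11)] -> pick v1 -> 11
READ e @v2: history=[(2, 18)] -> pick v2 -> 18
READ b @v3: history=[] -> no version <= 3 -> NONE
v4: WRITE c=31  (c history now [(3, 34), (4, 31)])
v5: WRITE d=36  (d history now [(5, 36)])
READ e @v4: history=[(2, 18)] -> pick v2 -> 18
v6: WRITE c=0  (c history now [(3, 34), (4, 31), (6, 0)])
READ e @v5: history=[(2, 18)] -> pick v2 -> 18
READ e @v6: history=[(2, 18)] -> pick v2 -> 18
v7: WRITE a=13  (a history now [(1, 11), (7, 13)])
READ d @v2: history=[(5, 36)] -> no version <= 2 -> NONE
READ e @v2: history=[(2, 18)] -> pick v2 -> 18
Read results in order: ['NONE', '11', 'NONE', 'NONE', '11', '18', 'NONE', '18', '18', '18', 'NONE', '18']
NONE count = 5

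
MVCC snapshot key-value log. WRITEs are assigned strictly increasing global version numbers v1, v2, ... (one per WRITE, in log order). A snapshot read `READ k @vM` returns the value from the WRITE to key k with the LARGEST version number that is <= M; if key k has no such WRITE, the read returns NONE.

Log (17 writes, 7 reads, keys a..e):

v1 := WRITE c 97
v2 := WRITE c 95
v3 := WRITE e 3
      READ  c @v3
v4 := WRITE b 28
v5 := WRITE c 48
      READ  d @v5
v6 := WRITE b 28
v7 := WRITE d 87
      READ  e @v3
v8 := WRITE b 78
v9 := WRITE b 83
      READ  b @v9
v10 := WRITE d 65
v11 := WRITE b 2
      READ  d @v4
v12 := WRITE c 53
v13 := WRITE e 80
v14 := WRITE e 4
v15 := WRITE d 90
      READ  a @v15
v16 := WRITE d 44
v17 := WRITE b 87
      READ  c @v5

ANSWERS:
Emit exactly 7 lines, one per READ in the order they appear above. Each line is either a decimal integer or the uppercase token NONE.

v1: WRITE c=97  (c history now [(1, 97)])
v2: WRITE c=95  (c history now [(1, 97), (2, 95)])
v3: WRITE e=3  (e history now [(3, 3)])
READ c @v3: history=[(1, 97), (2, 95)] -> pick v2 -> 95
v4: WRITE b=28  (b history now [(4, 28)])
v5: WRITE c=48  (c history now [(1, 97), (2, 95), (5, 48)])
READ d @v5: history=[] -> no version <= 5 -> NONE
v6: WRITE b=28  (b history now [(4, 28), (6, 28)])
v7: WRITE d=87  (d history now [(7, 87)])
READ e @v3: history=[(3, 3)] -> pick v3 -> 3
v8: WRITE b=78  (b history now [(4, 28), (6, 28), (8, 78)])
v9: WRITE b=83  (b history now [(4, 28), (6, 28), (8, 78), (9, 83)])
READ b @v9: history=[(4, 28), (6, 28), (8, 78), (9, 83)] -> pick v9 -> 83
v10: WRITE d=65  (d history now [(7, 87), (10, 65)])
v11: WRITE b=2  (b history now [(4, 28), (6, 28), (8, 78), (9, 83), (11, 2)])
READ d @v4: history=[(7, 87), (10, 65)] -> no version <= 4 -> NONE
v12: WRITE c=53  (c history now [(1, 97), (2, 95), (5, 48), (12, 53)])
v13: WRITE e=80  (e history now [(3, 3), (13, 80)])
v14: WRITE e=4  (e history now [(3, 3), (13, 80), (14, 4)])
v15: WRITE d=90  (d history now [(7, 87), (10, 65), (15, 90)])
READ a @v15: history=[] -> no version <= 15 -> NONE
v16: WRITE d=44  (d history now [(7, 87), (10, 65), (15, 90), (16, 44)])
v17: WRITE b=87  (b history now [(4, 28), (6, 28), (8, 78), (9, 83), (11, 2), (17, 87)])
READ c @v5: history=[(1, 97), (2, 95), (5, 48), (12, 53)] -> pick v5 -> 48

Answer: 95
NONE
3
83
NONE
NONE
48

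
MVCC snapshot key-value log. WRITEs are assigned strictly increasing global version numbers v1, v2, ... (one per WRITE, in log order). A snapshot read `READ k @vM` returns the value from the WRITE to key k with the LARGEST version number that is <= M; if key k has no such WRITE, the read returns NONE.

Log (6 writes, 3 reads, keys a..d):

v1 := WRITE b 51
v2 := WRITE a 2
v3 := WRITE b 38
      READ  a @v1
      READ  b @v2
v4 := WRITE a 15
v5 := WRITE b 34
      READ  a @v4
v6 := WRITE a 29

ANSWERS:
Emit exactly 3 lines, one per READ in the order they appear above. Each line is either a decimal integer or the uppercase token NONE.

Answer: NONE
51
15

Derivation:
v1: WRITE b=51  (b history now [(1, 51)])
v2: WRITE a=2  (a history now [(2, 2)])
v3: WRITE b=38  (b history now [(1, 51), (3, 38)])
READ a @v1: history=[(2, 2)] -> no version <= 1 -> NONE
READ b @v2: history=[(1, 51), (3, 38)] -> pick v1 -> 51
v4: WRITE a=15  (a history now [(2, 2), (4, 15)])
v5: WRITE b=34  (b history now [(1, 51), (3, 38), (5, 34)])
READ a @v4: history=[(2, 2), (4, 15)] -> pick v4 -> 15
v6: WRITE a=29  (a history now [(2, 2), (4, 15), (6, 29)])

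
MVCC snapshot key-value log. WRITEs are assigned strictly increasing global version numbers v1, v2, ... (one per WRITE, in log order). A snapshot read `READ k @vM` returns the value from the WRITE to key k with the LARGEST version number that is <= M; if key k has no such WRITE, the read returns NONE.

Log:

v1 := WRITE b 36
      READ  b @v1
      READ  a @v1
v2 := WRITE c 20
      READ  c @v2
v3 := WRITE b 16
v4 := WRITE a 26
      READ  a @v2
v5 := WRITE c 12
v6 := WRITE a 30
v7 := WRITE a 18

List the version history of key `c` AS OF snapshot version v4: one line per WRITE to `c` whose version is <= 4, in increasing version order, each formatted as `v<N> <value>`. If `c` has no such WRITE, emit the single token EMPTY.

Answer: v2 20

Derivation:
Scan writes for key=c with version <= 4:
  v1 WRITE b 36 -> skip
  v2 WRITE c 20 -> keep
  v3 WRITE b 16 -> skip
  v4 WRITE a 26 -> skip
  v5 WRITE c 12 -> drop (> snap)
  v6 WRITE a 30 -> skip
  v7 WRITE a 18 -> skip
Collected: [(2, 20)]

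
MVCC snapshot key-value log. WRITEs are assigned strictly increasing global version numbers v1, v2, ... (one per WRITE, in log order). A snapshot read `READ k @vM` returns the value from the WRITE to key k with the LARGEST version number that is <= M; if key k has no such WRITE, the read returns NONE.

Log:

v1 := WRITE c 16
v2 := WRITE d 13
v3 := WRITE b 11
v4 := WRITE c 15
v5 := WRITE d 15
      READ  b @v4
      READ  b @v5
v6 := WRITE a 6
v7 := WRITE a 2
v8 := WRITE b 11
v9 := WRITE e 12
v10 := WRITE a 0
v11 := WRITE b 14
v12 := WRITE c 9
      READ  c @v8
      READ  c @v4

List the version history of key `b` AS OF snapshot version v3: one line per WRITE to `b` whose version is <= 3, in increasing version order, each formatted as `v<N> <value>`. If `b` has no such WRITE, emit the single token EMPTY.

Scan writes for key=b with version <= 3:
  v1 WRITE c 16 -> skip
  v2 WRITE d 13 -> skip
  v3 WRITE b 11 -> keep
  v4 WRITE c 15 -> skip
  v5 WRITE d 15 -> skip
  v6 WRITE a 6 -> skip
  v7 WRITE a 2 -> skip
  v8 WRITE b 11 -> drop (> snap)
  v9 WRITE e 12 -> skip
  v10 WRITE a 0 -> skip
  v11 WRITE b 14 -> drop (> snap)
  v12 WRITE c 9 -> skip
Collected: [(3, 11)]

Answer: v3 11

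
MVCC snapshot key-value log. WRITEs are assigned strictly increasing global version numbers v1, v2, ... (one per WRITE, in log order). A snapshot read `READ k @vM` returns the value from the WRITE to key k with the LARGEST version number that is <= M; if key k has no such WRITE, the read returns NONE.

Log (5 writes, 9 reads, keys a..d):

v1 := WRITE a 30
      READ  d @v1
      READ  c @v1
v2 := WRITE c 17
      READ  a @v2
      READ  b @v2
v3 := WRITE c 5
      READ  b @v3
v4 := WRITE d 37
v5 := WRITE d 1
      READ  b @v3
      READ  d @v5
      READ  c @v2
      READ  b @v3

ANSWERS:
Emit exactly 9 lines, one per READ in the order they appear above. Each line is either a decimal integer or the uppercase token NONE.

Answer: NONE
NONE
30
NONE
NONE
NONE
1
17
NONE

Derivation:
v1: WRITE a=30  (a history now [(1, 30)])
READ d @v1: history=[] -> no version <= 1 -> NONE
READ c @v1: history=[] -> no version <= 1 -> NONE
v2: WRITE c=17  (c history now [(2, 17)])
READ a @v2: history=[(1, 30)] -> pick v1 -> 30
READ b @v2: history=[] -> no version <= 2 -> NONE
v3: WRITE c=5  (c history now [(2, 17), (3, 5)])
READ b @v3: history=[] -> no version <= 3 -> NONE
v4: WRITE d=37  (d history now [(4, 37)])
v5: WRITE d=1  (d history now [(4, 37), (5, 1)])
READ b @v3: history=[] -> no version <= 3 -> NONE
READ d @v5: history=[(4, 37), (5, 1)] -> pick v5 -> 1
READ c @v2: history=[(2, 17), (3, 5)] -> pick v2 -> 17
READ b @v3: history=[] -> no version <= 3 -> NONE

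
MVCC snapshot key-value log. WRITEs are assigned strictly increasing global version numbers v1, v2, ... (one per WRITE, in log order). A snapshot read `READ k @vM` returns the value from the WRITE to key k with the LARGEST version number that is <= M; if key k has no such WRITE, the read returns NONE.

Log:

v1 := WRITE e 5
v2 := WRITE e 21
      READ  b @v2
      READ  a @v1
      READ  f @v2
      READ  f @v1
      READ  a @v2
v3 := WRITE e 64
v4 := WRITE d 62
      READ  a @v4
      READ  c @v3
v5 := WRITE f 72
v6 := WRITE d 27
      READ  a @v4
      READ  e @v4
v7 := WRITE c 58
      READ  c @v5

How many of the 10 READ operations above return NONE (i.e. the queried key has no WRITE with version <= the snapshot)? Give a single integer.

Answer: 9

Derivation:
v1: WRITE e=5  (e history now [(1, 5)])
v2: WRITE e=21  (e history now [(1, 5), (2, 21)])
READ b @v2: history=[] -> no version <= 2 -> NONE
READ a @v1: history=[] -> no version <= 1 -> NONE
READ f @v2: history=[] -> no version <= 2 -> NONE
READ f @v1: history=[] -> no version <= 1 -> NONE
READ a @v2: history=[] -> no version <= 2 -> NONE
v3: WRITE e=64  (e history now [(1, 5), (2, 21), (3, 64)])
v4: WRITE d=62  (d history now [(4, 62)])
READ a @v4: history=[] -> no version <= 4 -> NONE
READ c @v3: history=[] -> no version <= 3 -> NONE
v5: WRITE f=72  (f history now [(5, 72)])
v6: WRITE d=27  (d history now [(4, 62), (6, 27)])
READ a @v4: history=[] -> no version <= 4 -> NONE
READ e @v4: history=[(1, 5), (2, 21), (3, 64)] -> pick v3 -> 64
v7: WRITE c=58  (c history now [(7, 58)])
READ c @v5: history=[(7, 58)] -> no version <= 5 -> NONE
Read results in order: ['NONE', 'NONE', 'NONE', 'NONE', 'NONE', 'NONE', 'NONE', 'NONE', '64', 'NONE']
NONE count = 9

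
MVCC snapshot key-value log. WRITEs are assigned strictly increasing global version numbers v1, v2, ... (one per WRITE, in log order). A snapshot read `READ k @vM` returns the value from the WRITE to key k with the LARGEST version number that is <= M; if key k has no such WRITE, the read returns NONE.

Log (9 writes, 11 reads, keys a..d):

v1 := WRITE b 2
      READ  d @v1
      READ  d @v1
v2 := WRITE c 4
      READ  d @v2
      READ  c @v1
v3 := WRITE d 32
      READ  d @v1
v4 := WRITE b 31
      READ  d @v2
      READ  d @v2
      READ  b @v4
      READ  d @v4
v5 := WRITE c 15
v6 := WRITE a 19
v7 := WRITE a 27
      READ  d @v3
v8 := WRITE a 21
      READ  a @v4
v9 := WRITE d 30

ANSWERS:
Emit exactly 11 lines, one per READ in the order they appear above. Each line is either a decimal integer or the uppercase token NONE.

Answer: NONE
NONE
NONE
NONE
NONE
NONE
NONE
31
32
32
NONE

Derivation:
v1: WRITE b=2  (b history now [(1, 2)])
READ d @v1: history=[] -> no version <= 1 -> NONE
READ d @v1: history=[] -> no version <= 1 -> NONE
v2: WRITE c=4  (c history now [(2, 4)])
READ d @v2: history=[] -> no version <= 2 -> NONE
READ c @v1: history=[(2, 4)] -> no version <= 1 -> NONE
v3: WRITE d=32  (d history now [(3, 32)])
READ d @v1: history=[(3, 32)] -> no version <= 1 -> NONE
v4: WRITE b=31  (b history now [(1, 2), (4, 31)])
READ d @v2: history=[(3, 32)] -> no version <= 2 -> NONE
READ d @v2: history=[(3, 32)] -> no version <= 2 -> NONE
READ b @v4: history=[(1, 2), (4, 31)] -> pick v4 -> 31
READ d @v4: history=[(3, 32)] -> pick v3 -> 32
v5: WRITE c=15  (c history now [(2, 4), (5, 15)])
v6: WRITE a=19  (a history now [(6, 19)])
v7: WRITE a=27  (a history now [(6, 19), (7, 27)])
READ d @v3: history=[(3, 32)] -> pick v3 -> 32
v8: WRITE a=21  (a history now [(6, 19), (7, 27), (8, 21)])
READ a @v4: history=[(6, 19), (7, 27), (8, 21)] -> no version <= 4 -> NONE
v9: WRITE d=30  (d history now [(3, 32), (9, 30)])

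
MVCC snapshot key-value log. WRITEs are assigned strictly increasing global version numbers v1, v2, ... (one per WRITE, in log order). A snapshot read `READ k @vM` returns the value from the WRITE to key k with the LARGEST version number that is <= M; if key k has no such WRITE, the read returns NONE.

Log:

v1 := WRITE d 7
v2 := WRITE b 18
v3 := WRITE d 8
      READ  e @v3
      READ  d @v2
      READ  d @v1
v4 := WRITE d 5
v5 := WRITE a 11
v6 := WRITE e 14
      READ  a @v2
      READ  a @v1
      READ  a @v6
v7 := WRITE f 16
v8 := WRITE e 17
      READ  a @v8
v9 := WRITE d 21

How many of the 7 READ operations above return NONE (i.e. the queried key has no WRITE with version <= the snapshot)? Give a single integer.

Answer: 3

Derivation:
v1: WRITE d=7  (d history now [(1, 7)])
v2: WRITE b=18  (b history now [(2, 18)])
v3: WRITE d=8  (d history now [(1, 7), (3, 8)])
READ e @v3: history=[] -> no version <= 3 -> NONE
READ d @v2: history=[(1, 7), (3, 8)] -> pick v1 -> 7
READ d @v1: history=[(1, 7), (3, 8)] -> pick v1 -> 7
v4: WRITE d=5  (d history now [(1, 7), (3, 8), (4, 5)])
v5: WRITE a=11  (a history now [(5, 11)])
v6: WRITE e=14  (e history now [(6, 14)])
READ a @v2: history=[(5, 11)] -> no version <= 2 -> NONE
READ a @v1: history=[(5, 11)] -> no version <= 1 -> NONE
READ a @v6: history=[(5, 11)] -> pick v5 -> 11
v7: WRITE f=16  (f history now [(7, 16)])
v8: WRITE e=17  (e history now [(6, 14), (8, 17)])
READ a @v8: history=[(5, 11)] -> pick v5 -> 11
v9: WRITE d=21  (d history now [(1, 7), (3, 8), (4, 5), (9, 21)])
Read results in order: ['NONE', '7', '7', 'NONE', 'NONE', '11', '11']
NONE count = 3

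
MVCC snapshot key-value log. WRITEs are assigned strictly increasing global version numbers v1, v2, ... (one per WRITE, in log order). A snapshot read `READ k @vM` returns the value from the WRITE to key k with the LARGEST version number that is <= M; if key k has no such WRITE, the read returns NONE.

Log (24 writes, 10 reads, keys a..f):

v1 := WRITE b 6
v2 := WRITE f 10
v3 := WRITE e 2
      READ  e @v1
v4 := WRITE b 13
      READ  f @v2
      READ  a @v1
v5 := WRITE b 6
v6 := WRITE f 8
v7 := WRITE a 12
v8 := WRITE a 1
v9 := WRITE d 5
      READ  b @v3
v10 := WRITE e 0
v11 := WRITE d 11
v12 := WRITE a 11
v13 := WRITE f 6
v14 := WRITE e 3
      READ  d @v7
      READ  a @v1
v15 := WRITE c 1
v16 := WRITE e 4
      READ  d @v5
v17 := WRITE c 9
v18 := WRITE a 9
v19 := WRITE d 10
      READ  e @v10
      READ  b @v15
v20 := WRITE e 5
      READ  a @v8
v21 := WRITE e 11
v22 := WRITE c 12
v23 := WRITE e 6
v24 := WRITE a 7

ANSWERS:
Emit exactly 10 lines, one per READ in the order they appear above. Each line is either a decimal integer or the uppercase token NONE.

Answer: NONE
10
NONE
6
NONE
NONE
NONE
0
6
1

Derivation:
v1: WRITE b=6  (b history now [(1, 6)])
v2: WRITE f=10  (f history now [(2, 10)])
v3: WRITE e=2  (e history now [(3, 2)])
READ e @v1: history=[(3, 2)] -> no version <= 1 -> NONE
v4: WRITE b=13  (b history now [(1, 6), (4, 13)])
READ f @v2: history=[(2, 10)] -> pick v2 -> 10
READ a @v1: history=[] -> no version <= 1 -> NONE
v5: WRITE b=6  (b history now [(1, 6), (4, 13), (5, 6)])
v6: WRITE f=8  (f history now [(2, 10), (6, 8)])
v7: WRITE a=12  (a history now [(7, 12)])
v8: WRITE a=1  (a history now [(7, 12), (8, 1)])
v9: WRITE d=5  (d history now [(9, 5)])
READ b @v3: history=[(1, 6), (4, 13), (5, 6)] -> pick v1 -> 6
v10: WRITE e=0  (e history now [(3, 2), (10, 0)])
v11: WRITE d=11  (d history now [(9, 5), (11, 11)])
v12: WRITE a=11  (a history now [(7, 12), (8, 1), (12, 11)])
v13: WRITE f=6  (f history now [(2, 10), (6, 8), (13, 6)])
v14: WRITE e=3  (e history now [(3, 2), (10, 0), (14, 3)])
READ d @v7: history=[(9, 5), (11, 11)] -> no version <= 7 -> NONE
READ a @v1: history=[(7, 12), (8, 1), (12, 11)] -> no version <= 1 -> NONE
v15: WRITE c=1  (c history now [(15, 1)])
v16: WRITE e=4  (e history now [(3, 2), (10, 0), (14, 3), (16, 4)])
READ d @v5: history=[(9, 5), (11, 11)] -> no version <= 5 -> NONE
v17: WRITE c=9  (c history now [(15, 1), (17, 9)])
v18: WRITE a=9  (a history now [(7, 12), (8, 1), (12, 11), (18, 9)])
v19: WRITE d=10  (d history now [(9, 5), (11, 11), (19, 10)])
READ e @v10: history=[(3, 2), (10, 0), (14, 3), (16, 4)] -> pick v10 -> 0
READ b @v15: history=[(1, 6), (4, 13), (5, 6)] -> pick v5 -> 6
v20: WRITE e=5  (e history now [(3, 2), (10, 0), (14, 3), (16, 4), (20, 5)])
READ a @v8: history=[(7, 12), (8, 1), (12, 11), (18, 9)] -> pick v8 -> 1
v21: WRITE e=11  (e history now [(3, 2), (10, 0), (14, 3), (16, 4), (20, 5), (21, 11)])
v22: WRITE c=12  (c history now [(15, 1), (17, 9), (22, 12)])
v23: WRITE e=6  (e history now [(3, 2), (10, 0), (14, 3), (16, 4), (20, 5), (21, 11), (23, 6)])
v24: WRITE a=7  (a history now [(7, 12), (8, 1), (12, 11), (18, 9), (24, 7)])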